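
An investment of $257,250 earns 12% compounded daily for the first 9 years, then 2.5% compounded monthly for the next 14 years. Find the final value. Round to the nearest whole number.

$1,074,388

After 9 years at 12%: 257,250 × 2.944156930537 ≈ 757,384.3704.
Then 14 years at 2.5%: 757,384.3704 × 1.418550991702 ≈ 1,074,388.3497.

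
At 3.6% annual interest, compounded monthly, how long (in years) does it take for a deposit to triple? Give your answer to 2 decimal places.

30.56 years

(1 + 0.003)^(12t) = 3.
12t = ln 3 / ln(1 + 0.003) ≈ 1.0986/0.00299551 ≈ 366.7531.
t ≈ 30.5628.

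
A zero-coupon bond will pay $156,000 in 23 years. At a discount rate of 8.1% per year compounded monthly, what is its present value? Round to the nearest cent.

Growth factor = (1 + 0.00675)^276 ≈ 6.40283286022.
P = 156,000/6.40283286022 ≈ 24,364.2156.

$24,364.22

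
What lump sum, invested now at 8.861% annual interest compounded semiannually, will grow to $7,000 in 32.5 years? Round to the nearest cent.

Periodic rate = 8.861%/2 = 0.044305; 65 periods.
P = 7,000/(1 + 0.044305)^65 ≈ 7,000/16.74087787 ≈ 418.1382.

$418.14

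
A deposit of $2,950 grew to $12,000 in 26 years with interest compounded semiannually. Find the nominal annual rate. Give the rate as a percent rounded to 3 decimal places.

The 52-period growth factor is 12,000/2,950 = 4.0678.
r/2 = 4.0678^(1/52) − 1 ≈ 0.0273501, so r ≈ 2·0.0273501 = 5.47001%.

5.470%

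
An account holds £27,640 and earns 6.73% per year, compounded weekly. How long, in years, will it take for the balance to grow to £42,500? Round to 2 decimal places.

(1 + 0.00129423)^(52t) = 42,500/27,640 = 1.5376.
52t·ln(1 + 0.00129423) = ln(1.5376); 52t = 0.43024/0.00129339 ≈ 332.6443.
t ≈ 6.3970 years.

6.40 years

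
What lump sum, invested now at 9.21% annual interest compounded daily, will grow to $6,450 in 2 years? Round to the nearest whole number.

Periodic rate = 9.21%/365 = 0.000252329; 730 periods.
P = 6,450/(1 + 0.0921/365)^730 ≈ 6,450/1.202228316 ≈ 5,365.0375.

$5,365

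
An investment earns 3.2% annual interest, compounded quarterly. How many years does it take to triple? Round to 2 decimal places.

(1 + 0.008)^(4t) = 3.
4t = ln 3 / ln(1 + 0.008) ≈ 1.0986/0.00796817 ≈ 137.8751.
t ≈ 34.4688.

34.47 years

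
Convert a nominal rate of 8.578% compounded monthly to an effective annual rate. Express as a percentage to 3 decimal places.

8.923%

EAR = (1 + 8.578%/12)^12 − 1 = (1 + 0.00714833)^12 − 1.
(1 + 0.00714833)^12 ≈ 1.089234, so EAR ≈ 8.92342%.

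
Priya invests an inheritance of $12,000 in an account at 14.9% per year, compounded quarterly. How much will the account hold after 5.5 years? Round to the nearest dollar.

Periodic rate = 14.9%/4 = 0.03725; periods = 4·5.5 = 22.
A = 12,000·(1 + 0.03725)^22 ≈ 12,000·2.2358144416 ≈ 26,829.7733.

$26,830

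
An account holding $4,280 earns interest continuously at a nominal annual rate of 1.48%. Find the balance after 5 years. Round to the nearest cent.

A = P·e^(rt) = 4,280·e^(0.0148·5) = 4,280·e^0.074.
e^0.074 ≈ 1.076806805, so A ≈ 4,608.7331.

$4,608.73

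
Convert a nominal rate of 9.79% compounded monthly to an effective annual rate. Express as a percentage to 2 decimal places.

One year is 12 periods at 0.00815833 each: (1 + 0.00815833)^12 ≈ 1.102415.
EAR = 1.102415 − 1 ≈ 10.24145%.

10.24%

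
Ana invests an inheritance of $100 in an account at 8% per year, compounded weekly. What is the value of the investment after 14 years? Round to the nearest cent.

$306.22

Growth factor = (1 + 0.08/52)^728 ≈ 3.06221755.
A ≈ 100 × 3.06221755 ≈ 306.2218.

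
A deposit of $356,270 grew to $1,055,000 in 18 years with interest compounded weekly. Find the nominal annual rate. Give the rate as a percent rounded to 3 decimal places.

6.035%

(1 + r/52)^936 = 1,055,000/356,270 = 2.96124.
1 + r/52 = 2.96124^(1/936) ≈ 1.001161, so r/52 ≈ 0.00116051.
r ≈ 52·0.00116051 = 6.03465%.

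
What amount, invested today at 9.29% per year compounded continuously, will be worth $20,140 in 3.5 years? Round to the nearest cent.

P = A·e^(−rt) = 20,140·e^(−0.32515).
e^(−0.32515) ≈ 0.72241898267, so P ≈ 14,549.5183.

$14,549.52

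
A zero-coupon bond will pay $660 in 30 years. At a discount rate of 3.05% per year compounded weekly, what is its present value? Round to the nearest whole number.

Growth factor = (1 + 0.0305/52)^1560 ≈ 2.49610562.
P = 660/2.49610562 ≈ 264.4119.

$264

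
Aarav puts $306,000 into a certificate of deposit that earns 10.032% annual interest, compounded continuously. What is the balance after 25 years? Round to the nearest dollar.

$3,757,786

A = P·e^(rt) = 306,000·e^(0.10032·25) = 306,000·e^2.508.
e^2.508 ≈ 12.28034479385, so A ≈ 3,757,785.5069.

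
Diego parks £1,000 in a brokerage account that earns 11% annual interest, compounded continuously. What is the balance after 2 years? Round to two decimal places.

£1,246.08

A = P·e^(rt) = 1,000·e^(0.11·2) = 1,000·e^0.22.
e^0.22 ≈ 1.246076731, so A ≈ 1,246.0767.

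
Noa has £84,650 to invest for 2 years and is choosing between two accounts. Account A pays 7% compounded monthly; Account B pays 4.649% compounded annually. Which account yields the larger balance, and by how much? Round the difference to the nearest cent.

A: (1 + 0.07/12)^24 ≈ 1.1498060175, so 84,650 × 1.1498060175 ≈ 97,331.0794.
B: (1 + 0.04649)^2 ≈ 1.0951413201, so 84,650 × 1.0951413201 ≈ 92,703.7127.
Difference ≈ 4,627.3666 in favor of A.

Account A, by £4,627.37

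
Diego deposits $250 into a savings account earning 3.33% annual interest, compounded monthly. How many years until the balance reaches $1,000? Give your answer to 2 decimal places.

41.69 years

(1 + 0.002775)^(12t) = 1,000/250 = 4.
12t·ln(1 + 0.002775) = ln(4); 12t = 1.3863/0.00277116 ≈ 500.2584.
t ≈ 41.6882 years.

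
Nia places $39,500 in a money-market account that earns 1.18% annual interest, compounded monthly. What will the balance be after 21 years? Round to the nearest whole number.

Periodic rate = 1.18%/12 = 0.000983333; periods = 12·21 = 252.
A = 39,500·(1 + 0.0118/12)^252 ≈ 39,500·1.2810476821 ≈ 50,601.3834.

$50,601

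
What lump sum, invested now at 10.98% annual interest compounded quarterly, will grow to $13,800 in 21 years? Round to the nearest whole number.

$1,419

Periodic rate = 10.98%/4 = 0.02745; 84 periods.
P = 13,800/(1 + 0.02745)^84 ≈ 13,800/9.725199174 ≈ 1,418.9941.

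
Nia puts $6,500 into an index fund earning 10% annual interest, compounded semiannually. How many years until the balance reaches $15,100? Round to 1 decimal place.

(1 + 0.05)^(2t) = 15,100/6,500 = 2.3231.
2t·ln(1 + 0.05) = ln(2.3231); 2t = 0.84289/0.0487902 ≈ 17.2759.
t ≈ 8.6379 years.

8.6 years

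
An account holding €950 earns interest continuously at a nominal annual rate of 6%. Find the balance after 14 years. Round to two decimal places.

€2,200.55

A = P·e^(rt) = 950·e^(0.06·14) = 950·e^0.84.
e^0.84 ≈ 2.316366977, so A ≈ 2,200.5486.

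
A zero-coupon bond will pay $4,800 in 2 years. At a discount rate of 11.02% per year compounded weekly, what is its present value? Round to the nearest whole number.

$3,851

Growth factor = (1 + 0.1102/52)^104 ≈ 1.246284581.
P = 4,800/1.246284581 ≈ 3,851.4478.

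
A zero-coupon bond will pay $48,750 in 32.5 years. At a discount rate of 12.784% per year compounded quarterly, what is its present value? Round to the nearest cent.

$816.21

Periodic rate = 12.784%/4 = 0.03196; 130 periods.
P = 48,750/(1 + 0.03196)^130 ≈ 48,750/59.72721985 ≈ 816.2108.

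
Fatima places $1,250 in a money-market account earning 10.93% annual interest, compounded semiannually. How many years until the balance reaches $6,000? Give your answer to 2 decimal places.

(1 + 0.05465)^(2t) = 6,000/1,250 = 4.8.
2t·ln(1 + 0.05465) = ln(4.8); 2t = 1.5686/0.053209 ≈ 29.4803.
t ≈ 14.7401 years.

14.74 years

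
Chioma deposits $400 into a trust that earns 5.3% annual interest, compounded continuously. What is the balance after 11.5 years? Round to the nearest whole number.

$736

A = P·e^(rt) = 400·e^(0.053·11.5) = 400·e^0.6095.
e^0.6095 ≈ 1.83951141, so A ≈ 735.8046.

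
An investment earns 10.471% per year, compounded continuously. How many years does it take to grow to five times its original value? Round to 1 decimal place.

e^(0.10471t) = 5, so 0.10471t = ln 5 ≈ 1.6094.
t ≈ 1.6094/0.10471 ≈ 15.3704.

15.4 years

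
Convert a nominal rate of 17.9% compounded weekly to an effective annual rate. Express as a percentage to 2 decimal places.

19.57%

EAR = (1 + 17.9%/52)^52 − 1 = (1 + 0.00344231)^52 − 1.
(1 + 0.00344231)^52 ≈ 1.195653, so EAR ≈ 19.56532%.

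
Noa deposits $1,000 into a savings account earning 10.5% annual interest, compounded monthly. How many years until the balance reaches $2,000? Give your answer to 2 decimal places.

6.63 years

(1 + 0.00875)^(12t) = 2,000/1,000 = 2.
12t·ln(1 + 0.00875) = ln(2); 12t = 0.69315/0.00871194 ≈ 79.5629.
t ≈ 6.6302 years.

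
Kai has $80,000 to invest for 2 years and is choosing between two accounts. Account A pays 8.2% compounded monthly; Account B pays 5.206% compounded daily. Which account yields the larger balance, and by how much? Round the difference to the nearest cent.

Account A growth factor: (1 + 0.082/12)^24 ≈ 1.1775572978; balance ≈ 94,204.5838.
Account B growth factor: (1 + 0.05206/365)^730 ≈ 1.1097253756; balance ≈ 88,778.0301.
Account A is larger by 5,426.5538.

Account A, by $5,426.55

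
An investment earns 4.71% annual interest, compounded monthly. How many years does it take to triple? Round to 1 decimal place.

23.4 years

(1 + 0.003925)^(12t) = 3.
12t = ln 3 / ln(1 + 0.003925) ≈ 1.0986/0.00391732 ≈ 280.4502.
t ≈ 23.3708.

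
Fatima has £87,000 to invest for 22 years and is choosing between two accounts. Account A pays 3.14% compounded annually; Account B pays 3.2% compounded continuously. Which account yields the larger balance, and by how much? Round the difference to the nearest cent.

A: (1 + 0.0314)^22 ≈ 1.97422567456, so 87,000 × 1.97422567456 ≈ 171,757.6337.
B: e^(0.032·22) = e^0.704 ≈ 2.02182384982, so 87,000 × 2.02182384982 ≈ 175,898.6749.
Difference ≈ 4,141.0412 in favor of B.

Account B, by £4,141.04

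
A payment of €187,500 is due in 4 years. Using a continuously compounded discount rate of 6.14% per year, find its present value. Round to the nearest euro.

P = A·e^(−rt) = 187,500·e^(−0.2456).
e^(−0.2456) ≈ 0.782235056378, so P ≈ 146,669.0731.

€146,669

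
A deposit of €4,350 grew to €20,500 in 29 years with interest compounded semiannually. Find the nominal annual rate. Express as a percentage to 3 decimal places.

5.418%

The 58-period growth factor is 20,500/4,350 = 4.71264.
r/2 = 4.71264^(1/58) − 1 ≈ 0.0270888, so r ≈ 2·0.0270888 = 5.41777%.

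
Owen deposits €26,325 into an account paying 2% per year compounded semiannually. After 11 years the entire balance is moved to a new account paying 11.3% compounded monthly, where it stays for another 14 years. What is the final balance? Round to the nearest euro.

After 11 years at 2%: 26,325 × 1.24471585975 ≈ 32,767.1450.
Then 14 years at 11.3%: 32,767.1450 × 4.82879932324 ≈ 158,225.9676.

€158,226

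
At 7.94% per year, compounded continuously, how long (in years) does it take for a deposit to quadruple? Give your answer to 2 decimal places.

17.46 years

e^(0.0794t) = 4, so 0.0794t = ln 4 ≈ 1.3863.
t ≈ 1.3863/0.0794 ≈ 17.4596.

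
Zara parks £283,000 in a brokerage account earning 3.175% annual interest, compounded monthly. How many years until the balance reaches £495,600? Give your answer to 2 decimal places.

We need (1 + 0.00264583)^(12t) = 1.7512, so 12t = ln 1.7512 / ln 1.002646 ≈ 212.0554.
t ≈ 212.0554/12 = 17.6713 years.

17.67 years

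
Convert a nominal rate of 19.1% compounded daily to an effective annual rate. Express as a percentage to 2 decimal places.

EAR = (1 + 19.1%/365)^365 − 1 = (1 + 0.000523288)^365 − 1.
(1 + 0.000523288)^365 ≈ 1.210399, so EAR ≈ 21.03990%.

21.04%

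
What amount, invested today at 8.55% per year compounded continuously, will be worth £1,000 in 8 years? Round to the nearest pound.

£505

P = A·e^(−rt) = 1,000·e^(−0.684).
e^(−0.684) ≈ 0.504594572, so P ≈ 504.5946.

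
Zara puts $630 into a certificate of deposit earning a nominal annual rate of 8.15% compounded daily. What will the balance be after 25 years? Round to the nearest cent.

Growth factor = (1 + 0.0815/365)^9125 ≈ 7.669662099.
A ≈ 630 × 7.669662099 ≈ 4,831.8871.

$4,831.89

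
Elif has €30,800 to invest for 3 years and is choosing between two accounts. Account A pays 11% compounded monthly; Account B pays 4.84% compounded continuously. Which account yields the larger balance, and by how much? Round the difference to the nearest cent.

A: (1 + 0.11/12)^36 ≈ 1.3888786292, so 30,800 × 1.3888786292 ≈ 42,777.4618.
B: e^(0.0484·3) = e^0.1452 ≈ 1.1562708013, so 30,800 × 1.1562708013 ≈ 35,613.1407.
Difference ≈ 7,164.3211 in favor of A.

Account A, by €7,164.32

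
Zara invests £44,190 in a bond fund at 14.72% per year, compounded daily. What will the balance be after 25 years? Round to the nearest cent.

£1,750,674.93

Periodic rate = 14.72%/365 = 0.000403288; periods = 365·25 = 9125.
A = 44,190·(1 + 0.1472/365)^9125 ≈ 44,190·39.6169933071 ≈ 1,750,674.9342.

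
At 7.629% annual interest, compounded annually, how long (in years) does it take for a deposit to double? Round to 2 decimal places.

9.43 years

(1 + 0.07629)^t = 2.
t = ln 2 / ln(1 + 0.07629) ≈ 0.69315/0.0735199 ≈ 9.4280.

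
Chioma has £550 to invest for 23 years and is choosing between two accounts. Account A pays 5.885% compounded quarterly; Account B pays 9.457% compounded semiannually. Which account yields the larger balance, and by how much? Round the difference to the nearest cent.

Account B, by £2,498.01

Account A growth factor: (1 + 0.0147125)^92 ≈ 3.833160063; balance ≈ 2,108.2380.
Account B growth factor: (1 + 0.047285)^46 ≈ 8.374996442; balance ≈ 4,606.2480.
Account B is larger by 2,498.0100.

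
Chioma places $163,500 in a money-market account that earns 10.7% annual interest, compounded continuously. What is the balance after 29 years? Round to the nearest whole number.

A = P·e^(rt) = 163,500·e^(0.107·29) = 163,500·e^3.103.
e^3.103 ≈ 22.26464512603, so A ≈ 3,640,269.4781.

$3,640,269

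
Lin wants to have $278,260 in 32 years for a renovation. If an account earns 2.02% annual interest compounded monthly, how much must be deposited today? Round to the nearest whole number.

Growth factor = (1 + 0.0202/12)^384 ≈ 1.90762031415.
P = 278,260/1.90762031415 ≈ 145,867.6016.

$145,868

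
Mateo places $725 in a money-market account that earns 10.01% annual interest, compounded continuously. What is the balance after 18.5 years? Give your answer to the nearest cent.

$4,619.41

A = P·e^(rt) = 725·e^(0.1001·18.5) = 725·e^1.85185.
e^1.85185 ≈ 6.371596079, so A ≈ 4,619.4072.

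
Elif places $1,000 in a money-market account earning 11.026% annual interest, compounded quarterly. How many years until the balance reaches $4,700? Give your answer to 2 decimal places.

We need (1 + 0.027565)^(4t) = 4.7, so 4t = ln 4.7 / ln 1.027565 ≈ 56.9126.
t ≈ 56.9126/4 = 14.2281 years.

14.23 years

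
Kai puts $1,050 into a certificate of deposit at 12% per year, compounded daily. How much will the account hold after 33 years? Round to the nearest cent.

$55,044.36

Growth factor = (1 + 0.12/365)^12045 ≈ 52.423196975.
A ≈ 1,050 × 52.423196975 ≈ 55,044.3568.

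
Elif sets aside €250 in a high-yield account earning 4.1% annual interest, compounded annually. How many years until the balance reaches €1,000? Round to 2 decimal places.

We need (1 + 0.041)^t = 4, so t = ln 4 / ln 1.041 ≈ 34.5006.

34.50 years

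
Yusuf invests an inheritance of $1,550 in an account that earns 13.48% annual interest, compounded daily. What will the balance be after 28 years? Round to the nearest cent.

$67,488.56

Growth factor = (1 + 0.1348/365)^10220 ≈ 43.541007717.
A ≈ 1,550 × 43.541007717 ≈ 67,488.5620.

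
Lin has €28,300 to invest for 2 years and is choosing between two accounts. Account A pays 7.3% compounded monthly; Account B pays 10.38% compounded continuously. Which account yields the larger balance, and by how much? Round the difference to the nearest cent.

Account B, by €2,095.23

A: (1 + 0.073/12)^24 ≈ 1.1566844843, so 28,300 × 1.1566844843 ≈ 32,734.1709.
B: e^(0.1038·2) = e^0.2076 ≈ 1.2307207828, so 28,300 × 1.2307207828 ≈ 34,829.3982.
Difference ≈ 2,095.2272 in favor of B.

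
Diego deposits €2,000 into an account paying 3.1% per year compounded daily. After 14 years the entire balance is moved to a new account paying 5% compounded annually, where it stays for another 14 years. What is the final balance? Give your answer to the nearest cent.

Phase 1: 2,000·(1 + 0.031/365)^5110 ≈ 3,086.7808.
Phase 2: 3,086.7808·(1 + 0.05)^14 ≈ 6,111.6149.

€6,111.61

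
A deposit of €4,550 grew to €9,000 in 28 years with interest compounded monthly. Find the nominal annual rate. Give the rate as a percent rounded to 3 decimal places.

2.439%

The 336-period growth factor is 9,000/4,550 = 1.97802.
r/12 = 1.97802^(1/336) − 1 ≈ 0.00203211, so r ≈ 12·0.00203211 = 2.43854%.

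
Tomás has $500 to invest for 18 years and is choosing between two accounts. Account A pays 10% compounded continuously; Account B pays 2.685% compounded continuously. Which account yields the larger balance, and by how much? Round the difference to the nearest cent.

Account A, by $2,214.12

Account A growth factor: e^(0.1·18) = e^1.8 ≈ 6.049647464; balance ≈ 3,024.8237.
Account B growth factor: e^(0.02685·18) = e^0.4833 ≈ 1.62141626; balance ≈ 810.7081.
Account A is larger by 2,214.1156.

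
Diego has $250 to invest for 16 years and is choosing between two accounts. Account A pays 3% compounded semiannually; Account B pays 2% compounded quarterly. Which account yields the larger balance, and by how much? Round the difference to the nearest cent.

Account A growth factor: (1 + 0.015)^32 ≈ 1.61032432; balance ≈ 402.5811.
Account B growth factor: (1 + 0.005)^64 ≈ 1.37603016; balance ≈ 344.0075.
Account A is larger by 58.5735.

Account A, by $58.57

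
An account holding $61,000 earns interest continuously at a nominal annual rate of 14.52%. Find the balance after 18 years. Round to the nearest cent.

$832,533.84

A = P·e^(rt) = 61,000·e^(0.1452·18) = 61,000·e^2.6136.
e^2.6136 ≈ 13.6480956626, so A ≈ 832,533.8354.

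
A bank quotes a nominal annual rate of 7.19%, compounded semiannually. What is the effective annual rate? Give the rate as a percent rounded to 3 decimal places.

7.319%

EAR = (1 + 7.19%/2)^2 − 1 = (1 + 0.03595)^2 − 1.
(1 + 0.03595)^2 ≈ 1.073192, so EAR ≈ 7.31924%.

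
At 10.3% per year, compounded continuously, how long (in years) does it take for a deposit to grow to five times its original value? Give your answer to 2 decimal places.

15.63 years

e^(0.103t) = 5, so 0.103t = ln 5 ≈ 1.6094.
t ≈ 1.6094/0.103 ≈ 15.6256.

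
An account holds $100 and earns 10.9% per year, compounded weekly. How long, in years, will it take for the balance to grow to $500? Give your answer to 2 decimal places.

14.78 years

(1 + 0.00209615)^(52t) = 500/100 = 5.
52t·ln(1 + 0.00209615) = ln(5); 52t = 1.6094/0.00209396 ≈ 768.6097.
t ≈ 14.7810 years.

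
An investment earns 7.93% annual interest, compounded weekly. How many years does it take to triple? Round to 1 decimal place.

(1 + 0.001525)^(52t) = 3.
52t = ln 3 / ln(1 + 0.001525) ≈ 1.0986/0.00152384 ≈ 720.9507.
t ≈ 13.8644.

13.9 years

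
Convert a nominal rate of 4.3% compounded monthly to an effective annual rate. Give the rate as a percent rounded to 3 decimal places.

4.386%

EAR = (1 + 4.3%/12)^12 − 1 = (1 + 0.00358333)^12 − 1.
(1 + 0.00358333)^12 ≈ 1.043858, so EAR ≈ 4.38577%.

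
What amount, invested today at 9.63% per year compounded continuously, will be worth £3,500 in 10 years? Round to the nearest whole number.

P = A·e^(−rt) = 3,500·e^(−0.963).
e^(−0.963) ≈ 0.3817459286, so P ≈ 1,336.1108.

£1,336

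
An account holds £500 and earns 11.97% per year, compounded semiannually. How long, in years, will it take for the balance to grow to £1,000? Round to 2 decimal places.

5.96 years

We need (1 + 0.05985)^(2t) = 2, so 2t = ln 2 / ln 1.05985 ≈ 11.9246.
t ≈ 11.9246/2 = 5.9623 years.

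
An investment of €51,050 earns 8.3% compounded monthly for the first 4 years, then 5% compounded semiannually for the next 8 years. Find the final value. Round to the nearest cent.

€105,503.53

After 4 years at 8.3%: 51,050 × 1.39216083879 ≈ 71,069.8108.
Then 8 years at 5%: 71,069.8108 × 1.48450562066 ≈ 105,503.5336.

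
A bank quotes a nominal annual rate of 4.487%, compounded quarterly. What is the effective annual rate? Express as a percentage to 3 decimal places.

EAR = (1 + 4.487%/4)^4 − 1 = (1 + 0.0112175)^4 − 1.
(1 + 0.0112175)^4 ≈ 1.045631, so EAR ≈ 4.56307%.

4.563%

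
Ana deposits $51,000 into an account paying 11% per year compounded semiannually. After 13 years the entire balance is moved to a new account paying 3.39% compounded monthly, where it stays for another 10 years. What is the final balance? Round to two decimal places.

$287,840.82

After 13 years at 11%: 51,000 × 4.0231289278 ≈ 205,179.5753.
Then 10 years at 3.39%: 205,179.5753 × 1.40287269936 ≈ 287,840.8247.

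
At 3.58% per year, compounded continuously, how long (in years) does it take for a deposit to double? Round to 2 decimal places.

e^(0.0358t) = 2, so 0.0358t = ln 2 ≈ 0.69315.
t ≈ 0.69315/0.0358 ≈ 19.3617.

19.36 years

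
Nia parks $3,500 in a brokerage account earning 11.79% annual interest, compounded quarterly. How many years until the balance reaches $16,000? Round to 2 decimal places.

13.08 years

We need (1 + 0.029475)^(4t) = 4.5714, so 4t = ln 4.5714 / ln 1.029475 ≈ 52.3194.
t ≈ 52.3194/4 = 13.0799 years.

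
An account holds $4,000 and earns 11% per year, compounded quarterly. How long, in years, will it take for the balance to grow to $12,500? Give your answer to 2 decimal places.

(1 + 0.0275)^(4t) = 12,500/4,000 = 3.125.
4t·ln(1 + 0.0275) = ln(3.125); 4t = 1.1394/0.0271287 ≈ 42.0011.
t ≈ 10.5003 years.

10.50 years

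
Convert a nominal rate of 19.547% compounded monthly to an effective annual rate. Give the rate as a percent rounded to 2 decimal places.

21.40%

One year is 12 periods at 0.0162892 each: (1 + 0.0162892)^12 ≈ 1.213969.
EAR = 1.213969 − 1 ≈ 21.39689%.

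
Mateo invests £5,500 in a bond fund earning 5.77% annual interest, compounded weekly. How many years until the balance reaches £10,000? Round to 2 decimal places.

10.37 years

We need (1 + 0.00110962)^(52t) = 1.8182, so 52t = ln 1.8182 / ln 1.00111 ≈ 539.0774.
t ≈ 539.0774/52 = 10.3669 years.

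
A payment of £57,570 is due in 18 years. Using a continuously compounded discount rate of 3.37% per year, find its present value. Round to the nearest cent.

P = A·e^(−rt) = 57,570·e^(−0.6066).
e^(−0.6066) ≈ 0.54520140616, so P ≈ 31,387.2450.

£31,387.24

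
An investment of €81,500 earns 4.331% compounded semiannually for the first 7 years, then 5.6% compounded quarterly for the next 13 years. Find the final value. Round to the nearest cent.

After 7 years at 4.331%: 81,500 × 1.34976980038 ≈ 110,006.2387.
Then 13 years at 5.6%: 110,006.2387 × 2.06050493901 ≈ 226,668.3982.

€226,668.40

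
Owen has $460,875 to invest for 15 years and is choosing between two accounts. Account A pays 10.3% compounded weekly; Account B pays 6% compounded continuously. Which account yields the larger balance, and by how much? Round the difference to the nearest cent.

Account A growth factor: (1 + 0.103/52)^780 ≈ 4.680813283452; balance ≈ 2,157,269.8220.
Account B growth factor: e^(0.06·15) = e^0.9 ≈ 2.459603111157; balance ≈ 1,133,569.5839.
Account A is larger by 1,023,700.2382.

Account A, by $1,023,700.24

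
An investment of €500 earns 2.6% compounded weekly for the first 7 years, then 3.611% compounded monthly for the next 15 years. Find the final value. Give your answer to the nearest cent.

€1,030.09

After 7 years at 2.6%: 500 × 1.199559631 ≈ 599.7798.
Then 15 years at 3.611%: 599.7798 × 1.717443201 ≈ 1,030.0878.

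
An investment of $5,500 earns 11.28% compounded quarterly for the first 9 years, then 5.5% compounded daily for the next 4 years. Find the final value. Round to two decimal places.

$18,650.65

After 9 years at 11.28%: 5,500 × 2.7214075362 ≈ 14,967.7414.
Then 4 years at 5.5%: 14,967.7414 × 1.2460560787 ≈ 18,650.6452.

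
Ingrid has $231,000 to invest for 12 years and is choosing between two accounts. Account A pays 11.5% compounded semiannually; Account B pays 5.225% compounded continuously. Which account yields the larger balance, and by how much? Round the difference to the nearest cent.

A: (1 + 0.0575)^24 ≈ 3.82585957116, so 231,000 × 3.82585957116 ≈ 883,773.5609.
B: e^(0.05225·12) = e^0.627 ≈ 1.87198618833, so 231,000 × 1.87198618833 ≈ 432,428.8095.
Difference ≈ 451,344.7514 in favor of A.

Account A, by $451,344.75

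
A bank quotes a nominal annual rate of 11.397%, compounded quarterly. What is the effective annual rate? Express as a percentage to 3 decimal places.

11.893%

One year is 4 periods at 0.0284925 each: (1 + 0.0284925)^4 ≈ 1.118934.
EAR = 1.118934 − 1 ≈ 11.89341%.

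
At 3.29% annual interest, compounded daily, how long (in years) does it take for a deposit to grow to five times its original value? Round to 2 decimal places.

(1 + 0.000090137)^(365t) = 5.
365t = ln 5 / ln(1 + 0.000090137) ≈ 1.6094/9.01329e-05 ≈ 17856.2709.
t ≈ 48.9213.

48.92 years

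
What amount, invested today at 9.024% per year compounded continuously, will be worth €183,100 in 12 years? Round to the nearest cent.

€62,001.12

P = A·e^(−rt) = 183,100·e^(−1.08288).
e^(−1.08288) ≈ 0.338618897551, so P ≈ 62,001.1201.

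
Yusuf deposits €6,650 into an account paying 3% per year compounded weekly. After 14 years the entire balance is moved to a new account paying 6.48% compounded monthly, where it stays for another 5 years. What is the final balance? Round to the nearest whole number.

€13,980

Phase 1: 6,650·(1 + 0.03/52)^728 ≈ 10,119.8187.
Phase 2: 10,119.8187·(1 + 0.0054)^60 ≈ 13,979.9489.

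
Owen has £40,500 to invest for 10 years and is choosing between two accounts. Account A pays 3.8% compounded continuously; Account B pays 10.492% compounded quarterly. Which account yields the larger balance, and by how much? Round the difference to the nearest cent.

A: e^(0.038·10) = e^0.38 ≈ 1.4622845894, so 40,500 × 1.4622845894 ≈ 59,222.5259.
B: (1 + 0.02623)^40 ≈ 2.81700912073, so 40,500 × 2.81700912073 ≈ 114,088.8694.
Difference ≈ 54,866.3435 in favor of B.

Account B, by £54,866.34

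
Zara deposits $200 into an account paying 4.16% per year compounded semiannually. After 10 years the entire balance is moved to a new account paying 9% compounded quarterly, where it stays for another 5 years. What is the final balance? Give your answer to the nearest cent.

After 10 years at 4.16%: 200 × 1.50943087 ≈ 301.8862.
Then 5 years at 9%: 301.8862 × 1.5605092 ≈ 471.0962.

$471.10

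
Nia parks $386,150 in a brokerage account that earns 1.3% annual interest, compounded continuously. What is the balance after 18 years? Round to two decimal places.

$487,956.32

A = P·e^(rt) = 386,150·e^(0.013·18) = 386,150·e^0.234.
e^0.234 ≈ 1.26364449221, so A ≈ 487,956.3207.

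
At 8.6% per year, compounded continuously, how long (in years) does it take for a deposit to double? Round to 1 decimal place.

8.1 years

e^(0.086t) = 2, so 0.086t = ln 2 ≈ 0.69315.
t ≈ 0.69315/0.086 ≈ 8.0599.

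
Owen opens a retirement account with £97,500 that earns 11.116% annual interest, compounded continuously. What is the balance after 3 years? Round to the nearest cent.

£136,092.17

A = P·e^(rt) = 97,500·e^(0.11116·3) = 97,500·e^0.33348.
e^0.33348 ≈ 1.39581712992, so A ≈ 136,092.1702.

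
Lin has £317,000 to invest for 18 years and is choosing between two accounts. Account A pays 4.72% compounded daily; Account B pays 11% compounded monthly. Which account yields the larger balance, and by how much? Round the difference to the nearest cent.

A: (1 + 0.0472/365)^6570 ≈ 2.33858272242, so 317,000 × 2.33858272242 ≈ 741,330.7230.
B: (1 + 0.11/12)^216 ≈ 7.177707768801, so 317,000 × 7.177707768801 ≈ 2,275,333.3627.
Difference ≈ 1,534,002.6397 in favor of B.

Account B, by £1,534,002.64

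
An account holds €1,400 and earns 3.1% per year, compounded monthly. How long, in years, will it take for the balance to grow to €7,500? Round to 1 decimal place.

We need (1 + 0.00258333)^(12t) = 5.3571, so 12t = ln 5.3571 / ln 1.002583 ≈ 650.5540.
t ≈ 650.5540/12 = 54.2128 years.

54.2 years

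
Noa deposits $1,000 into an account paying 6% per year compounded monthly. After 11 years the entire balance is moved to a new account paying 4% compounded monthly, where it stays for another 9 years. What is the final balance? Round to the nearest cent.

$2,766.98

After 11 years at 6%: 1,000 × 1.931613144 ≈ 1,931.6131.
Then 9 years at 4%: 1,931.6131 × 1.43247158 ≈ 2,766.9809.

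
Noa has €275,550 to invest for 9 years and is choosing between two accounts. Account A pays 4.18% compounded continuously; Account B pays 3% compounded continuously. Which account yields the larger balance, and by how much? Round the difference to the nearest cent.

Account A growth factor: e^(0.0418·9) = e^0.3762 ≈ 1.45673845233; balance ≈ 401,404.2805.
Account B growth factor: e^(0.03·9) = e^0.27 ≈ 1.30996445073; balance ≈ 360,960.7044.
Account A is larger by 40,443.5761.

Account A, by €40,443.58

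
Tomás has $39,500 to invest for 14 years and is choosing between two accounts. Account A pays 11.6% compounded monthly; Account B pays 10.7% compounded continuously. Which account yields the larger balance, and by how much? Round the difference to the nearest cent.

Account A, by $22,167.20

Account A growth factor: (1 + 0.116/12)^168 ≈ 5.03392947728; balance ≈ 198,840.2144.
Account B growth factor: e^(0.107·14) = e^1.498 ≈ 4.4727346496; balance ≈ 176,673.0187.
Account A is larger by 22,167.1957.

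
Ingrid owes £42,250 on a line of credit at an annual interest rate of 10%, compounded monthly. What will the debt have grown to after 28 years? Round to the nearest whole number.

Periodic rate = 10%/12 = 0.00833333; periods = 12·28 = 336.
A = 42,250·(1 + 0.1/12)^336 ≈ 42,250·16.2549543557 ≈ 686,771.8215.

£686,772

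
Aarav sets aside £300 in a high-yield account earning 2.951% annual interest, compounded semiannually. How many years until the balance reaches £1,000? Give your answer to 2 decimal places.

41.10 years

(1 + 0.014755)^(2t) = 1,000/300 = 3.3333.
2t·ln(1 + 0.014755) = ln(3.3333); 2t = 1.204/0.0146472 ≈ 82.1981.
t ≈ 41.0991 years.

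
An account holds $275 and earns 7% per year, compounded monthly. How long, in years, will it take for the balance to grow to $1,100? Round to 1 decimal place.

19.9 years

We need (1 + 0.00583333)^(12t) = 4, so 12t = ln 4 / ln 1.005833 ≈ 238.3429.
t ≈ 238.3429/12 = 19.8619 years.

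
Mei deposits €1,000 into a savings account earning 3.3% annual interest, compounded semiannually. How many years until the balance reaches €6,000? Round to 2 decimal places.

54.74 years

(1 + 0.0165)^(2t) = 6,000/1,000 = 6.
2t·ln(1 + 0.0165) = ln(6); 2t = 1.7918/0.0163654 ≈ 109.4849.
t ≈ 54.7425 years.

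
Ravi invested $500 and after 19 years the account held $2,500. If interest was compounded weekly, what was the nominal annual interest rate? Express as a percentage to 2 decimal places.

The 988-period growth factor is 2,500/500 = 5.
r/52 = 5^(1/988) − 1 ≈ 0.00163031, so r ≈ 52·0.00163031 = 8.47763%.

8.48%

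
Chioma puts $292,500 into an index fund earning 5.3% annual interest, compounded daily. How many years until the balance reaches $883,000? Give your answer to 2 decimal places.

(1 + 0.000145205)^(365t) = 883,000/292,500 = 3.0188.
365t·ln(1 + 0.000145205) = ln(3.0188); 365t = 1.1049/0.000145195 ≈ 7609.4976.
t ≈ 20.8479 years.

20.85 years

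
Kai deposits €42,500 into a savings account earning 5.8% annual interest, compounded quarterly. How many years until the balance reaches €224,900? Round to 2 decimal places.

28.93 years

(1 + 0.0145)^(4t) = 224,900/42,500 = 5.2918.
4t·ln(1 + 0.0145) = ln(5.2918); 4t = 1.6662/0.0143959 ≈ 115.7381.
t ≈ 28.9345 years.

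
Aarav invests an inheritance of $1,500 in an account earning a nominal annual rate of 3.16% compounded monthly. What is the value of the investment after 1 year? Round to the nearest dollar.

Growth factor = (1 + 0.0316/12)^12 ≈ 1.032061715.
A ≈ 1,500 × 1.032061715 ≈ 1,548.0926.

$1,548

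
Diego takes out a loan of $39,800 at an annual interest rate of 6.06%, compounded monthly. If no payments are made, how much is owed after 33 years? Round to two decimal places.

$292,549.64

Growth factor = (1 + 0.00505)^396 ≈ 7.35049340452.
A ≈ 39,800 × 7.35049340452 ≈ 292,549.6375.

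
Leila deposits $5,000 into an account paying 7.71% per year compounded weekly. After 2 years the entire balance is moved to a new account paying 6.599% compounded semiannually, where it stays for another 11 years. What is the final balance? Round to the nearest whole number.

$11,914

Phase 1: 5,000·(1 + 0.0771/52)^104 ≈ 5,832.9549.
Phase 2: 5,832.9549·(1 + 0.032995)^22 ≈ 11,913.7763.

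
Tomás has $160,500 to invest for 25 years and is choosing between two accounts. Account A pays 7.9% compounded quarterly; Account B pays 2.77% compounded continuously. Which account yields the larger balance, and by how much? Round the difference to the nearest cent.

Account A, by $813,817.23

Account A growth factor: (1 + 0.01975)^100 ≈ 7.069218395634; balance ≈ 1,134,609.5525.
Account B growth factor: e^(0.0277·25) = e^0.6925 ≈ 1.99870605763; balance ≈ 320,792.3223.
Account A is larger by 813,817.2302.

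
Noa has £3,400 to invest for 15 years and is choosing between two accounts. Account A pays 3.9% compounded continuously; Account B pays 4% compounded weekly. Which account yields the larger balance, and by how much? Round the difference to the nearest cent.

A: e^(0.039·15) = e^0.585 ≈ 1.794990986, so 3,400 × 1.794990986 ≈ 6,102.9694.
B: (1 + 0.04/52)^780 ≈ 1.821698575, so 3,400 × 1.821698575 ≈ 6,193.7752.
Difference ≈ 90.8058 in favor of B.

Account B, by £90.81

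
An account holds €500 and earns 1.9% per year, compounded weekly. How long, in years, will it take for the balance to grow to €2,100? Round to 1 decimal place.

We need (1 + 0.000365385)^(52t) = 4.2, so 52t = ln 4.2 / ln 1.000365 ≈ 3928.3173.
t ≈ 3928.3173/52 = 75.5446 years.

75.5 years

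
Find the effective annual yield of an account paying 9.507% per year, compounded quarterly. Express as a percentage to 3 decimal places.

One year is 4 periods at 0.0237675 each: (1 + 0.0237675)^4 ≈ 1.098513.
EAR = 1.098513 − 1 ≈ 9.85134%.

9.851%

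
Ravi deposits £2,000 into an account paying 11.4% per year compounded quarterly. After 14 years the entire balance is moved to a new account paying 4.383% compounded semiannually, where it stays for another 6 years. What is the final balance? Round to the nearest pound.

£12,515

Phase 1: 2,000·(1 + 0.0285)^56 ≈ 9,648.7393.
Phase 2: 9,648.7393·(1 + 0.021915)^12 ≈ 12,515.4901.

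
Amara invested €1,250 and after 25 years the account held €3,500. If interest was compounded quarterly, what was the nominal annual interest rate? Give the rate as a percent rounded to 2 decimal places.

4.14%

The 100-period growth factor is 3,500/1,250 = 2.8.
r/4 = 2.8^(1/100) − 1 ≈ 0.0103494, so r ≈ 4·0.0103494 = 4.13975%.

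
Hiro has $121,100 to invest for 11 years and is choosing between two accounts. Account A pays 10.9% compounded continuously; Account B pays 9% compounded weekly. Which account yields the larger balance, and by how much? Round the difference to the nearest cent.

Account A growth factor: e^(0.109·11) = e^1.199 ≈ 3.31679846532; balance ≈ 401,664.2942.
Account B growth factor: (1 + 0.09/52)^572 ≈ 2.68893245101; balance ≈ 325,629.7198.
Account A is larger by 76,034.5743.

Account A, by $76,034.57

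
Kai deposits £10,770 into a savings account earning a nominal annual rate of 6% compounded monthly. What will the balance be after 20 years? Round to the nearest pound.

Growth factor = (1 + 0.005)^240 ≈ 3.3102044758.
A ≈ 10,770 × 3.3102044758 ≈ 35,650.9022.

£35,651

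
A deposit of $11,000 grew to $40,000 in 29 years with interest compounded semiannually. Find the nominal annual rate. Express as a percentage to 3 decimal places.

4.502%

(1 + r/2)^58 = 40,000/11,000 = 3.63636.
1 + r/2 = 3.63636^(1/58) ≈ 1.022508, so r/2 ≈ 0.0225079.
r ≈ 2·0.0225079 = 4.50158%.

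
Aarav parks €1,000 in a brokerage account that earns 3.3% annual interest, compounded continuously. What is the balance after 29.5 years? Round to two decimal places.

€2,647.19

A = P·e^(rt) = 1,000·e^(0.033·29.5) = 1,000·e^0.9735.
e^0.9735 ≈ 2.647193441, so A ≈ 2,647.1934.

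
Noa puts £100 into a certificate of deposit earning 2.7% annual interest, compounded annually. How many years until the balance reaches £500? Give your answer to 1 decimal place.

We need (1 + 0.027)^t = 5, so t = ln 5 / ln 1.027 ≈ 60.4100.

60.4 years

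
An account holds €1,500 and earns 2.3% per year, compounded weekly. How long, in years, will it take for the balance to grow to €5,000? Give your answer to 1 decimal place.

(1 + 0.000442308)^(52t) = 5,000/1,500 = 3.3333.
52t·ln(1 + 0.000442308) = ln(3.3333); 52t = 1.204/0.00044221 ≈ 2722.6274.
t ≈ 52.3582 years.

52.4 years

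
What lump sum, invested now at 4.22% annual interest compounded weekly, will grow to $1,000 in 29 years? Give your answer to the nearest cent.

Periodic rate = 4.22%/52 = 0.000811538; 1508 periods.
P = 1,000/(1 + 0.0422/52)^1508 ≈ 1,000/3.39839645 ≈ 294.2564.

$294.26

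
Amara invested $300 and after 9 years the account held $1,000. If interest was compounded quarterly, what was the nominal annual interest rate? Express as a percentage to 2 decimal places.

13.60%

The 36-period growth factor is 1,000/300 = 3.33333.
r/4 = 3.33333^(1/36) − 1 ≈ 0.0340092, so r ≈ 4·0.0340092 = 13.60369%.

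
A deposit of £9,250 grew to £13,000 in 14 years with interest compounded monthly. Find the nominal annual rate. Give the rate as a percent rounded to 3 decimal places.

(1 + r/12)^168 = 13,000/9,250 = 1.40541.
1 + r/12 = 1.40541^(1/168) ≈ 1.002028, so r/12 ≈ 0.0020278.
r ≈ 12·0.0020278 = 2.43336%.

2.433%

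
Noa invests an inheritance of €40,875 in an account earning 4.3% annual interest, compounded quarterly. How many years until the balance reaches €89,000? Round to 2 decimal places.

18.19 years

(1 + 0.01075)^(4t) = 89,000/40,875 = 2.1774.
4t·ln(1 + 0.01075) = ln(2.1774); 4t = 0.77812/0.0106926 ≈ 72.7714.
t ≈ 18.1929 years.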